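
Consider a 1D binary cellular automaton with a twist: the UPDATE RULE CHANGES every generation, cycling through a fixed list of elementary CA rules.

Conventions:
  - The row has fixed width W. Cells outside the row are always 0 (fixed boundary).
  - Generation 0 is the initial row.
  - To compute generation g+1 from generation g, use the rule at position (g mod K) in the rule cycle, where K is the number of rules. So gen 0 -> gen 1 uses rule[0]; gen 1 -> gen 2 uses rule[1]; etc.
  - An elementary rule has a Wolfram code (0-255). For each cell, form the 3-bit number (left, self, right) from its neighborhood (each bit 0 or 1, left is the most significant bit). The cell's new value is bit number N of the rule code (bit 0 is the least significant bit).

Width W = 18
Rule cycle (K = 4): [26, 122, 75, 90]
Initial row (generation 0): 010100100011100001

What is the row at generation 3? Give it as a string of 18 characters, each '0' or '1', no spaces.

Gen 0: 010100100011100001
Gen 1 (rule 26): 100011010110010010
Gen 2 (rule 122): 010111101111101101
Gen 3 (rule 75): 100100101000101100

Answer: 100100101000101100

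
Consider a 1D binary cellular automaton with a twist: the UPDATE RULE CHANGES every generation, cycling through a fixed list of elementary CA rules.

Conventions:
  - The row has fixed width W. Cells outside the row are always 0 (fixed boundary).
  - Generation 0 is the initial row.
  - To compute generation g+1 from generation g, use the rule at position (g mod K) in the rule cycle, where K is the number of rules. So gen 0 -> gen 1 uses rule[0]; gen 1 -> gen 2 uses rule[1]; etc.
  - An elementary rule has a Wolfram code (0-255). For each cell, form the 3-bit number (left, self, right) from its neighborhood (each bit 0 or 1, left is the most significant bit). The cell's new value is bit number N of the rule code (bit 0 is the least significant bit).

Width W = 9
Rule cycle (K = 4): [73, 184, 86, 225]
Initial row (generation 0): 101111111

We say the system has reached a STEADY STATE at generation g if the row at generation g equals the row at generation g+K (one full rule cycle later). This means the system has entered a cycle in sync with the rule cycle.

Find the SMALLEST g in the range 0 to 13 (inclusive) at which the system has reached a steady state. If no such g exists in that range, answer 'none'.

Gen 0: 101111111
Gen 1 (rule 73): 001000001
Gen 2 (rule 184): 000100000
Gen 3 (rule 86): 001110000
Gen 4 (rule 225): 100110111
Gen 5 (rule 73): 000110101
Gen 6 (rule 184): 000101010
Gen 7 (rule 86): 001101011
Gen 8 (rule 225): 100110101
Gen 9 (rule 73): 000110000
Gen 10 (rule 184): 000101000
Gen 11 (rule 86): 001101100
Gen 12 (rule 225): 100110101
Gen 13 (rule 73): 000110000
Gen 14 (rule 184): 000101000
Gen 15 (rule 86): 001101100
Gen 16 (rule 225): 100110101
Gen 17 (rule 73): 000110000

Answer: 8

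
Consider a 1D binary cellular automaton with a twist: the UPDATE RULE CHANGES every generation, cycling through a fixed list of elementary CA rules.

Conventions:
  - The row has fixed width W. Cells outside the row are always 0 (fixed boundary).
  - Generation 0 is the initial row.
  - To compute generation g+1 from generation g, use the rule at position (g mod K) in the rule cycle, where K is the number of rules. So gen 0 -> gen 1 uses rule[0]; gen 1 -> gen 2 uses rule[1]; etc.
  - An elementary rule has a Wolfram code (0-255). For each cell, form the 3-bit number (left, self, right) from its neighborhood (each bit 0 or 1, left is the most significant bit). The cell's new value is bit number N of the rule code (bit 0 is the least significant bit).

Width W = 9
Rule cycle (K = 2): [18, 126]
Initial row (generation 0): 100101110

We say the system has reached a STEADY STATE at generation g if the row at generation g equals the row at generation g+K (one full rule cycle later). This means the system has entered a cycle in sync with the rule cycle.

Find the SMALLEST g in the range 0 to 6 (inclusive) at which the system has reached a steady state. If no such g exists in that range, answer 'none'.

Answer: none

Derivation:
Gen 0: 100101110
Gen 1 (rule 18): 011000001
Gen 2 (rule 126): 111100011
Gen 3 (rule 18): 000010100
Gen 4 (rule 126): 000111110
Gen 5 (rule 18): 001000001
Gen 6 (rule 126): 011100011
Gen 7 (rule 18): 100010100
Gen 8 (rule 126): 110111110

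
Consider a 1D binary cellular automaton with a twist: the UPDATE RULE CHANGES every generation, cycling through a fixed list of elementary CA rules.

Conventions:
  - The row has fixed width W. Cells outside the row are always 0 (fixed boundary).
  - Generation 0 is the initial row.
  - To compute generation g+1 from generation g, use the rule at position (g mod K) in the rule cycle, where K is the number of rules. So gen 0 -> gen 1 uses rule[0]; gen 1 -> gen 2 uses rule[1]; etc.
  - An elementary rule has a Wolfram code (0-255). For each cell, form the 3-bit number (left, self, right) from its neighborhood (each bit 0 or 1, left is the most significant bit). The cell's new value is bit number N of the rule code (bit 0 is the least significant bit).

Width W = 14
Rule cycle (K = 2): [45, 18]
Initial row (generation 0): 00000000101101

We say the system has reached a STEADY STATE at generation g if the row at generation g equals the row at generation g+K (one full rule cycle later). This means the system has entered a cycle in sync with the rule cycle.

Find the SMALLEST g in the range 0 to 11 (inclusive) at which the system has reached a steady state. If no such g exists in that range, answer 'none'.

Answer: 2

Derivation:
Gen 0: 00000000101101
Gen 1 (rule 45): 11111110111011
Gen 2 (rule 18): 00000000000000
Gen 3 (rule 45): 11111111111111
Gen 4 (rule 18): 00000000000000
Gen 5 (rule 45): 11111111111111
Gen 6 (rule 18): 00000000000000
Gen 7 (rule 45): 11111111111111
Gen 8 (rule 18): 00000000000000
Gen 9 (rule 45): 11111111111111
Gen 10 (rule 18): 00000000000000
Gen 11 (rule 45): 11111111111111
Gen 12 (rule 18): 00000000000000
Gen 13 (rule 45): 11111111111111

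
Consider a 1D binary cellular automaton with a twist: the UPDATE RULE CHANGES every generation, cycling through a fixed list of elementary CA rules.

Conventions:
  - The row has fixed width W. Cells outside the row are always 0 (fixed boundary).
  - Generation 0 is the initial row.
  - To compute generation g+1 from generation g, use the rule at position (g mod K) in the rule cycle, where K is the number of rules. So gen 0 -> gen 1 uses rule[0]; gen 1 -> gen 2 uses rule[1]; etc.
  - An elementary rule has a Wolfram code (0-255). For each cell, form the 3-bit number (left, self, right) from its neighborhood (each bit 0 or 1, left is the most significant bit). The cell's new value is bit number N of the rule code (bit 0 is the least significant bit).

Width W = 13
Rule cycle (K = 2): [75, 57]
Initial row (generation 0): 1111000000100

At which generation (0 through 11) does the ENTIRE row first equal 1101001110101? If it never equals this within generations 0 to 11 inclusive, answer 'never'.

Answer: never

Derivation:
Gen 0: 1111000000100
Gen 1 (rule 75): 1001011111001
Gen 2 (rule 57): 0100110000100
Gen 3 (rule 75): 1001110111001
Gen 4 (rule 57): 0101001100100
Gen 5 (rule 75): 1000011101001
Gen 6 (rule 57): 0111010010100
Gen 7 (rule 75): 1101000100001
Gen 8 (rule 57): 1010110011100
Gen 9 (rule 75): 0000110110101
Gen 10 (rule 57): 1110101101010
Gen 11 (rule 75): 1010001100000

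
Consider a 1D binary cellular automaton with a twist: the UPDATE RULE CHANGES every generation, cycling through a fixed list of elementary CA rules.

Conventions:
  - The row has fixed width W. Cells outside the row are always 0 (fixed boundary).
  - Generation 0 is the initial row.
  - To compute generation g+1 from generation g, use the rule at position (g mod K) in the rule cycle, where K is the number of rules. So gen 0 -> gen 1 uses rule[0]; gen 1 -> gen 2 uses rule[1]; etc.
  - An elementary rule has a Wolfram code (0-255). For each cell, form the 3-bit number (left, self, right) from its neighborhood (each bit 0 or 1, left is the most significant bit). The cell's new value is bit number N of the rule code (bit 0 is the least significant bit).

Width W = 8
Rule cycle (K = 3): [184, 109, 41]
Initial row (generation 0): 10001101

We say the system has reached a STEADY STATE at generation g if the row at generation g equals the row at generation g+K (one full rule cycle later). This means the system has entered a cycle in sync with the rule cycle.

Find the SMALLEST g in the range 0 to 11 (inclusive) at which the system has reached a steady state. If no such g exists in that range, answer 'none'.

Gen 0: 10001101
Gen 1 (rule 184): 01001010
Gen 2 (rule 109): 01001110
Gen 3 (rule 41): 00001000
Gen 4 (rule 184): 00000100
Gen 5 (rule 109): 11110101
Gen 6 (rule 41): 10001010
Gen 7 (rule 184): 01000101
Gen 8 (rule 109): 01010111
Gen 9 (rule 41): 00101100
Gen 10 (rule 184): 00011010
Gen 11 (rule 109): 11011110
Gen 12 (rule 41): 10110000
Gen 13 (rule 184): 01101000
Gen 14 (rule 109): 01111011

Answer: none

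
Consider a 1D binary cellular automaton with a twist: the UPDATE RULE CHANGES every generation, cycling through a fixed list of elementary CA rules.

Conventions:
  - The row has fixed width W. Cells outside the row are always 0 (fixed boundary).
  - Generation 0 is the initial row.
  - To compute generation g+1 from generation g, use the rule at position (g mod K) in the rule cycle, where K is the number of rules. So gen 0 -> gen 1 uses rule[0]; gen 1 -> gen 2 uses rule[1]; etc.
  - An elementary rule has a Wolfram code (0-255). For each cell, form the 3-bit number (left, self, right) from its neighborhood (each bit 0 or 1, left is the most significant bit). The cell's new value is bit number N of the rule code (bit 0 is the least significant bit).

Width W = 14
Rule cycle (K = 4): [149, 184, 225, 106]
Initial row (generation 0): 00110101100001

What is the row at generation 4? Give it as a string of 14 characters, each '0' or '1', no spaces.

Gen 0: 00110101100001
Gen 1 (rule 149): 10000100011101
Gen 2 (rule 184): 01000010011010
Gen 3 (rule 225): 00011000001100
Gen 4 (rule 106): 00111000011100

Answer: 00111000011100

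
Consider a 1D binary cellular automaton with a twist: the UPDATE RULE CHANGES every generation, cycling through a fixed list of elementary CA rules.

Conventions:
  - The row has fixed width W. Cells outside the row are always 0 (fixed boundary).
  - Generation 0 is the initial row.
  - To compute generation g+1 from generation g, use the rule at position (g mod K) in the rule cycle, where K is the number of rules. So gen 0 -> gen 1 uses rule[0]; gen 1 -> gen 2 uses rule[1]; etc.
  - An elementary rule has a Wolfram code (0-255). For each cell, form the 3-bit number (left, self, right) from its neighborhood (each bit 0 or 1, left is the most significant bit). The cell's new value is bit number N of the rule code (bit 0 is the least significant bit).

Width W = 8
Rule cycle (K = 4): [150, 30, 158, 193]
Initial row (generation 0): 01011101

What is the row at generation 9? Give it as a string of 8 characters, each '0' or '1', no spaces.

Answer: 11101010

Derivation:
Gen 0: 01011101
Gen 1 (rule 150): 11001001
Gen 2 (rule 30): 10111111
Gen 3 (rule 158): 10111110
Gen 4 (rule 193): 00011110
Gen 5 (rule 150): 00101101
Gen 6 (rule 30): 01101001
Gen 7 (rule 158): 11001111
Gen 8 (rule 193): 01000111
Gen 9 (rule 150): 11101010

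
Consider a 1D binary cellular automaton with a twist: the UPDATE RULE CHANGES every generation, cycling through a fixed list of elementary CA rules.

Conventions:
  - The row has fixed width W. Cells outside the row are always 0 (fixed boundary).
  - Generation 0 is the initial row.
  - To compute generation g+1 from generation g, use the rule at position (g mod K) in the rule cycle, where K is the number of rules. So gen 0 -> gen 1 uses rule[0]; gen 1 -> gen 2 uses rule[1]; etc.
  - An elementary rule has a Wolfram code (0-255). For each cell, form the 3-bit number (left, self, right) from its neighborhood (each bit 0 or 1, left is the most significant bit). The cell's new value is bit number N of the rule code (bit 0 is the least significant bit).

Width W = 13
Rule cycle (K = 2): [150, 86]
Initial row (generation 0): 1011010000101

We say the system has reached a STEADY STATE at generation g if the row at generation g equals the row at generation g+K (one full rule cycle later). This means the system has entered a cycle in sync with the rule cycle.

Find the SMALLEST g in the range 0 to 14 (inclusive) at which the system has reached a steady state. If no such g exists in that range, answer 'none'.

Answer: none

Derivation:
Gen 0: 1011010000101
Gen 1 (rule 150): 1000011001101
Gen 2 (rule 86): 1100101110101
Gen 3 (rule 150): 0011100100101
Gen 4 (rule 86): 0100111111101
Gen 5 (rule 150): 1111011111001
Gen 6 (rule 86): 0001000001111
Gen 7 (rule 150): 0011100010110
Gen 8 (rule 86): 0100110110011
Gen 9 (rule 150): 1111000001100
Gen 10 (rule 86): 0001100010110
Gen 11 (rule 150): 0010010110001
Gen 12 (rule 86): 0111110011011
Gen 13 (rule 150): 1011101100000
Gen 14 (rule 86): 1000100110000
Gen 15 (rule 150): 1101111001000
Gen 16 (rule 86): 0100001111100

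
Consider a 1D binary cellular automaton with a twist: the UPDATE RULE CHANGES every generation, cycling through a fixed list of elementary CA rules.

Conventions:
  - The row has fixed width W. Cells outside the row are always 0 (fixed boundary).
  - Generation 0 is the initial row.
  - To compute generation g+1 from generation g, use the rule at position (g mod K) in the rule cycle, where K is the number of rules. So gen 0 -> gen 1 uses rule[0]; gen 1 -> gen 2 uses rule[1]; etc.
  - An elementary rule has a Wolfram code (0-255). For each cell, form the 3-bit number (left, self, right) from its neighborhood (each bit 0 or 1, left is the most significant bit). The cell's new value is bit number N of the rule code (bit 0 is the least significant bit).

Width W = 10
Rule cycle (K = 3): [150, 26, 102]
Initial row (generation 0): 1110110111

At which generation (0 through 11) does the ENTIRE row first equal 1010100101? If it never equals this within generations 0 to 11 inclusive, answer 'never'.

Gen 0: 1110110111
Gen 1 (rule 150): 0100000010
Gen 2 (rule 26): 1010000101
Gen 3 (rule 102): 1110001111
Gen 4 (rule 150): 0101010110
Gen 5 (rule 26): 1000000101
Gen 6 (rule 102): 1000001111
Gen 7 (rule 150): 1100010110
Gen 8 (rule 26): 1010100101
Gen 9 (rule 102): 1111101111
Gen 10 (rule 150): 0111000110
Gen 11 (rule 26): 1100101101

Answer: 8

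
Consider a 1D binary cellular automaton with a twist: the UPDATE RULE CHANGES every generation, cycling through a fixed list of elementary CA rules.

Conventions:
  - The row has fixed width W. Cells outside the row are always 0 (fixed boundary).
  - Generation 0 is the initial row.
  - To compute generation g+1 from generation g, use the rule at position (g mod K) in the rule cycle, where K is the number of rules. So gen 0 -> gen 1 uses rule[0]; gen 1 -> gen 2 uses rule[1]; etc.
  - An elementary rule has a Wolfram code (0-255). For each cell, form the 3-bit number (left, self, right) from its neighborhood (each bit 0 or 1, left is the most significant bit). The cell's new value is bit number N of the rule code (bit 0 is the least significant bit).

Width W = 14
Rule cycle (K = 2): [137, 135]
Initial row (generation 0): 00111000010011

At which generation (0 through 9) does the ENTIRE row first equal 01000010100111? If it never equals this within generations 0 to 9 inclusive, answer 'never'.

Gen 0: 00111000010011
Gen 1 (rule 137): 10110011000010
Gen 2 (rule 135): 10000100011110
Gen 3 (rule 137): 00110001011100
Gen 4 (rule 135): 11000111001001
Gen 5 (rule 137): 10010110000000
Gen 6 (rule 135): 10110000111111
Gen 7 (rule 137): 00100110111110
Gen 8 (rule 135): 11101000011100
Gen 9 (rule 137): 11000011011001

Answer: never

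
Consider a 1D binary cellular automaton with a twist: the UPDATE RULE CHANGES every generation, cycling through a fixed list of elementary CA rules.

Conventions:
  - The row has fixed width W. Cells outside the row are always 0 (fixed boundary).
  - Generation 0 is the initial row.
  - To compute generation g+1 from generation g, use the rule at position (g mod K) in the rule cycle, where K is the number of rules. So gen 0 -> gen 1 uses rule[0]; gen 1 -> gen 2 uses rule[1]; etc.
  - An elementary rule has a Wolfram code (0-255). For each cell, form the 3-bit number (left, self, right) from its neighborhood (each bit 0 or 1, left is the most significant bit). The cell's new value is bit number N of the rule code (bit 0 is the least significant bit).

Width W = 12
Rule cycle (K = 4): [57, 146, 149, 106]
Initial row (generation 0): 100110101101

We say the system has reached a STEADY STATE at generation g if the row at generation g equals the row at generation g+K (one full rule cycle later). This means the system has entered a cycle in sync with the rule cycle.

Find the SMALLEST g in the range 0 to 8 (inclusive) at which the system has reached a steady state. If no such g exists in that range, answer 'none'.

Gen 0: 100110101101
Gen 1 (rule 57): 010101011010
Gen 2 (rule 146): 100000000001
Gen 3 (rule 149): 111111111101
Gen 4 (rule 106): 100000000110
Gen 5 (rule 57): 011111110101
Gen 6 (rule 146): 101111100000
Gen 7 (rule 149): 100111011111
Gen 8 (rule 106): 001101110001
Gen 9 (rule 57): 101011001100
Gen 10 (rule 146): 000000110010
Gen 11 (rule 149): 111110001011
Gen 12 (rule 106): 100010010111

Answer: none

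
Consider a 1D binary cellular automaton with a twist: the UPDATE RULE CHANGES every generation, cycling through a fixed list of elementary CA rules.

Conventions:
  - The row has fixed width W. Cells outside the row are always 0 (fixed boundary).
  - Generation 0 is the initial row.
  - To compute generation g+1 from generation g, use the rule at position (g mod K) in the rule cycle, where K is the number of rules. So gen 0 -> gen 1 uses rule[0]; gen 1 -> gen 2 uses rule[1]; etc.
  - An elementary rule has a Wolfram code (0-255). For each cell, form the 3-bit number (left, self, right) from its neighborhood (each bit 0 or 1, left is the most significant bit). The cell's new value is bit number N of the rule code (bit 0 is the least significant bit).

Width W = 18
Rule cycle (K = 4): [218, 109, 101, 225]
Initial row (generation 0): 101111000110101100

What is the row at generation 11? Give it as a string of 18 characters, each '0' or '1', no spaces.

Gen 0: 101111000110101100
Gen 1 (rule 218): 001111101110001110
Gen 2 (rule 109): 101000111010101010
Gen 3 (rule 101): 111010001111111110
Gen 4 (rule 225): 011100100111111110
Gen 5 (rule 218): 111111011111111111
Gen 6 (rule 109): 100001110000000001
Gen 7 (rule 101): 101100010111111101
Gen 8 (rule 225): 010101001011111110
Gen 9 (rule 218): 100000110011111111
Gen 10 (rule 109): 101110110010000001
Gen 11 (rule 101): 110011010010111101

Answer: 110011010010111101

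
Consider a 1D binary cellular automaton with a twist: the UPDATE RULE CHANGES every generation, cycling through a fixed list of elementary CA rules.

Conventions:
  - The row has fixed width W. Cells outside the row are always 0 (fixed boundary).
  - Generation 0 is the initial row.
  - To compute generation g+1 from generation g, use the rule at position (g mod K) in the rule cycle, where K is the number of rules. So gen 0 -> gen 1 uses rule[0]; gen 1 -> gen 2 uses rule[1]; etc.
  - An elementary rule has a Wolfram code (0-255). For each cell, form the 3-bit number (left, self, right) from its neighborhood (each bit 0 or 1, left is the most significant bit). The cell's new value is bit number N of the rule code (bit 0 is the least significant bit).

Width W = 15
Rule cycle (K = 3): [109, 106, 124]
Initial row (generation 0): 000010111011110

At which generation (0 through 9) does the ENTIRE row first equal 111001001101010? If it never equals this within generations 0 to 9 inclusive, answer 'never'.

Answer: never

Derivation:
Gen 0: 000010111011110
Gen 1 (rule 109): 111011101110010
Gen 2 (rule 106): 101110111010100
Gen 3 (rule 124): 111011101111110
Gen 4 (rule 109): 101110111000010
Gen 5 (rule 106): 011011101000100
Gen 6 (rule 124): 011110111100110
Gen 7 (rule 109): 010011100100110
Gen 8 (rule 106): 100110101001110
Gen 9 (rule 124): 110111111101011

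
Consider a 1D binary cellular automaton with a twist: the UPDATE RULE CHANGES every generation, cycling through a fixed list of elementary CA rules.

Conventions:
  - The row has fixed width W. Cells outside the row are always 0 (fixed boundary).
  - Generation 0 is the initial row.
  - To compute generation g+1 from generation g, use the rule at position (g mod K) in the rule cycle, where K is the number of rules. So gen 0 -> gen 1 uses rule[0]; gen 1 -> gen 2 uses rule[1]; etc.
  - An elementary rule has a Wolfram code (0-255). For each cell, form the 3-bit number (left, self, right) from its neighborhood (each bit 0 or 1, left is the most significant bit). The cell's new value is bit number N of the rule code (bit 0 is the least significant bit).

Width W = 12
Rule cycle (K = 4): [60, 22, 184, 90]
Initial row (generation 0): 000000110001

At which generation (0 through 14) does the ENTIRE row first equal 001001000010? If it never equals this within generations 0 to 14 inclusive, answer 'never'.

Gen 0: 000000110001
Gen 1 (rule 60): 000000101001
Gen 2 (rule 22): 000001101111
Gen 3 (rule 184): 000001011110
Gen 4 (rule 90): 000010010011
Gen 5 (rule 60): 000011011010
Gen 6 (rule 22): 000100000011
Gen 7 (rule 184): 000010000010
Gen 8 (rule 90): 000101000101
Gen 9 (rule 60): 000111100111
Gen 10 (rule 22): 001000011000
Gen 11 (rule 184): 000100010100
Gen 12 (rule 90): 001010100010
Gen 13 (rule 60): 001111110011
Gen 14 (rule 22): 010000001100

Answer: never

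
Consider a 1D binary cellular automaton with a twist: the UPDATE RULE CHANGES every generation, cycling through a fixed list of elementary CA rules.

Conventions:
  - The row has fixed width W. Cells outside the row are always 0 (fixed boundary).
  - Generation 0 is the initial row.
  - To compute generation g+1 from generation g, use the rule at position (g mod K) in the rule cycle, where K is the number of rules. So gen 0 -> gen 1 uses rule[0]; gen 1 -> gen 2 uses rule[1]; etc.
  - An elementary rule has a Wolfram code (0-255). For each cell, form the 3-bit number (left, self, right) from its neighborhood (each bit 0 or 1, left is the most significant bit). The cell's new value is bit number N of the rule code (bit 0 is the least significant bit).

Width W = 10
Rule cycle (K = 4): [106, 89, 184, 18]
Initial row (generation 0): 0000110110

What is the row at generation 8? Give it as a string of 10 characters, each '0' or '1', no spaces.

Gen 0: 0000110110
Gen 1 (rule 106): 0001111110
Gen 2 (rule 89): 1101000011
Gen 3 (rule 184): 1010100010
Gen 4 (rule 18): 0000010101
Gen 5 (rule 106): 0000101010
Gen 6 (rule 89): 1110000001
Gen 7 (rule 184): 1101000000
Gen 8 (rule 18): 0000100000

Answer: 0000100000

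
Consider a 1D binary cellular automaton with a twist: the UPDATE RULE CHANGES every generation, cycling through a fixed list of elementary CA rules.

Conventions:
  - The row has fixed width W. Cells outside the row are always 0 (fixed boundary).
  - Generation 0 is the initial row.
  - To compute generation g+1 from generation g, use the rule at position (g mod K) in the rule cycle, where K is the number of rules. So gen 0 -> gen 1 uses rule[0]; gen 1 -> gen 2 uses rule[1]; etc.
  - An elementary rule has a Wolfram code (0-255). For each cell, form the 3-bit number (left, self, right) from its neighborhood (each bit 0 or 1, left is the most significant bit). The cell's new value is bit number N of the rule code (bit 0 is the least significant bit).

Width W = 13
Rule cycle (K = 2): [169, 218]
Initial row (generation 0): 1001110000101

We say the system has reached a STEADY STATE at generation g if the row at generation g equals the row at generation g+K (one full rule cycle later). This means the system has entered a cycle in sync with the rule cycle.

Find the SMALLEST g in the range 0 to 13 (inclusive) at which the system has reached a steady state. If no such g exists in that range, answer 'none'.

Answer: 8

Derivation:
Gen 0: 1001110000101
Gen 1 (rule 169): 0001100110010
Gen 2 (rule 218): 0011111111101
Gen 3 (rule 169): 1011111111010
Gen 4 (rule 218): 0011111111001
Gen 5 (rule 169): 1011111110000
Gen 6 (rule 218): 0011111111000
Gen 7 (rule 169): 1011111110011
Gen 8 (rule 218): 0011111111111
Gen 9 (rule 169): 1011111111110
Gen 10 (rule 218): 0011111111111
Gen 11 (rule 169): 1011111111110
Gen 12 (rule 218): 0011111111111
Gen 13 (rule 169): 1011111111110
Gen 14 (rule 218): 0011111111111
Gen 15 (rule 169): 1011111111110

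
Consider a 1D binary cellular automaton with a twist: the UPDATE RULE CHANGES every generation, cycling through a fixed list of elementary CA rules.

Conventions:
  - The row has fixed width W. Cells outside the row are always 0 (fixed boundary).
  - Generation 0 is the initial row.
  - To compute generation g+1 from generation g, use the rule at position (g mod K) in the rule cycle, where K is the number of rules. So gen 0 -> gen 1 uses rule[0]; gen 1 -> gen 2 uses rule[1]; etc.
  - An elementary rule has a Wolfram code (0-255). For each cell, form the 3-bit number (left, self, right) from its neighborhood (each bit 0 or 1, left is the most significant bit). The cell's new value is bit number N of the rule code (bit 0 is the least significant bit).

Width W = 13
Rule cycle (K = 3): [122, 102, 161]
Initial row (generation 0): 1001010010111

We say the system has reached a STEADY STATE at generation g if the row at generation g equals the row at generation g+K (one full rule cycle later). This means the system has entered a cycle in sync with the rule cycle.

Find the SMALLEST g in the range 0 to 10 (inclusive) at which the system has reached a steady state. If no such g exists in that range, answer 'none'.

Answer: none

Derivation:
Gen 0: 1001010010111
Gen 1 (rule 122): 0110101101101
Gen 2 (rule 102): 1011110110111
Gen 3 (rule 161): 0101101001010
Gen 4 (rule 122): 1011110110101
Gen 5 (rule 102): 1100011011111
Gen 6 (rule 161): 0001000101110
Gen 7 (rule 122): 0010101011011
Gen 8 (rule 102): 0111111101101
Gen 9 (rule 161): 0011111010010
Gen 10 (rule 122): 0110001101101
Gen 11 (rule 102): 1010010110111
Gen 12 (rule 161): 0100001001010
Gen 13 (rule 122): 1010010110101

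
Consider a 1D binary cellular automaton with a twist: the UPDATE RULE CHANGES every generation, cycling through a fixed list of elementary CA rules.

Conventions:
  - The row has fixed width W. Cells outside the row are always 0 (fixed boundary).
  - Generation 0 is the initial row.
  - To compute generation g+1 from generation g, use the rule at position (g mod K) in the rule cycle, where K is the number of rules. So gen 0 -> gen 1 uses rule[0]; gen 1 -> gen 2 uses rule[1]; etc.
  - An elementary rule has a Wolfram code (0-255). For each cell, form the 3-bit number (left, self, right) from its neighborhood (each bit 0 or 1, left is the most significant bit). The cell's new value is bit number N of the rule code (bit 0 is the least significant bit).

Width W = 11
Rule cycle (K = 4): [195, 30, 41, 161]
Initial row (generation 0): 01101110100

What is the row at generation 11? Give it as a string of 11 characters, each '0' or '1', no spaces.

Gen 0: 01101110100
Gen 1 (rule 195): 10100110001
Gen 2 (rule 30): 10111101011
Gen 3 (rule 41): 01100010110
Gen 4 (rule 161): 00001001000
Gen 5 (rule 195): 11110010011
Gen 6 (rule 30): 10001111110
Gen 7 (rule 41): 00101000000
Gen 8 (rule 161): 10010011111
Gen 9 (rule 195): 00100101111
Gen 10 (rule 30): 01111101000
Gen 11 (rule 41): 01000010011

Answer: 01000010011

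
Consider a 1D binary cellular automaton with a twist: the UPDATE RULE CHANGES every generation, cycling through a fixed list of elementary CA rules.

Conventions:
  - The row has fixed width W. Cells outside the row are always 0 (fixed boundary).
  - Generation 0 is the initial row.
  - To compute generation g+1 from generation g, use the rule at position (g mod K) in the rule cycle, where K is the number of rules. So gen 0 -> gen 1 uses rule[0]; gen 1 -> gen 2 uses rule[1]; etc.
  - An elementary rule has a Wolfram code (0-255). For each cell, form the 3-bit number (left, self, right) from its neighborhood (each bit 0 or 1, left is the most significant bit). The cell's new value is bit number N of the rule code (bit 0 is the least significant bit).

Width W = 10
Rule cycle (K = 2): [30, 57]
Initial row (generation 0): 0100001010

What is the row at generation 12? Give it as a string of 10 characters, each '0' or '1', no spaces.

Answer: 0101011010

Derivation:
Gen 0: 0100001010
Gen 1 (rule 30): 1110011011
Gen 2 (rule 57): 1001010110
Gen 3 (rule 30): 1111010101
Gen 4 (rule 57): 1000101010
Gen 5 (rule 30): 1101101011
Gen 6 (rule 57): 1011010110
Gen 7 (rule 30): 1010010101
Gen 8 (rule 57): 0101001010
Gen 9 (rule 30): 1101111011
Gen 10 (rule 57): 1011000110
Gen 11 (rule 30): 1010101101
Gen 12 (rule 57): 0101011010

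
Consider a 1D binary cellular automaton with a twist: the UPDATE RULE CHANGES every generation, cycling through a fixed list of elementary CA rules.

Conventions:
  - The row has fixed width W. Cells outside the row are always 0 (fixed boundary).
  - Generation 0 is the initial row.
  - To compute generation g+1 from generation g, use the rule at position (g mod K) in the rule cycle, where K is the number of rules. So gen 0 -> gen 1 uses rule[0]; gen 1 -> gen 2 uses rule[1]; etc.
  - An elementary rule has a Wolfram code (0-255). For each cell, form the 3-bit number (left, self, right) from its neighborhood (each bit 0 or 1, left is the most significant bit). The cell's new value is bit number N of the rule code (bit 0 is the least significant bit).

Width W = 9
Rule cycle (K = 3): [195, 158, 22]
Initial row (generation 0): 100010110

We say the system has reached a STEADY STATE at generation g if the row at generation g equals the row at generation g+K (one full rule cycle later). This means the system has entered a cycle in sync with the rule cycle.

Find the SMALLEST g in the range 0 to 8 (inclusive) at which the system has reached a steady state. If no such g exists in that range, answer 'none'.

Answer: 6

Derivation:
Gen 0: 100010110
Gen 1 (rule 195): 001100010
Gen 2 (rule 158): 011010111
Gen 3 (rule 22): 100010000
Gen 4 (rule 195): 001100111
Gen 5 (rule 158): 011011110
Gen 6 (rule 22): 100000001
Gen 7 (rule 195): 001111110
Gen 8 (rule 158): 011111101
Gen 9 (rule 22): 100000001
Gen 10 (rule 195): 001111110
Gen 11 (rule 158): 011111101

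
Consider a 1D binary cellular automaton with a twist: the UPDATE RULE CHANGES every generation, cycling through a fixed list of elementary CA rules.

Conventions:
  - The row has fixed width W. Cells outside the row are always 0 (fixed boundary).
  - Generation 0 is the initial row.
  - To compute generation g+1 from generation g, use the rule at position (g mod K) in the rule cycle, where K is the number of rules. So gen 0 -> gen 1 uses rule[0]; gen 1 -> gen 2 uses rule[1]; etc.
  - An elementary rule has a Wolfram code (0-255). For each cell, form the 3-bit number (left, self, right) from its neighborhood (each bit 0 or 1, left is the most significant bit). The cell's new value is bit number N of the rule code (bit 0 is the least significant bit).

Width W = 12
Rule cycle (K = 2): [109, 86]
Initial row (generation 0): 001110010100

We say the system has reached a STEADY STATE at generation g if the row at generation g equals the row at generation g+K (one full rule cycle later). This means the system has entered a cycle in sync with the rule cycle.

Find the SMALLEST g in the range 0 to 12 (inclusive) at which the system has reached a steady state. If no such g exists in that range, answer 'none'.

Gen 0: 001110010100
Gen 1 (rule 109): 101010011101
Gen 2 (rule 86): 101011100101
Gen 3 (rule 109): 111110100111
Gen 4 (rule 86): 000010111001
Gen 5 (rule 109): 111011101001
Gen 6 (rule 86): 001000101111
Gen 7 (rule 109): 101010111001
Gen 8 (rule 86): 101010001111
Gen 9 (rule 109): 111110101001
Gen 10 (rule 86): 000010101111
Gen 11 (rule 109): 111011111001
Gen 12 (rule 86): 001000001111
Gen 13 (rule 109): 101011101001
Gen 14 (rule 86): 101000101111

Answer: none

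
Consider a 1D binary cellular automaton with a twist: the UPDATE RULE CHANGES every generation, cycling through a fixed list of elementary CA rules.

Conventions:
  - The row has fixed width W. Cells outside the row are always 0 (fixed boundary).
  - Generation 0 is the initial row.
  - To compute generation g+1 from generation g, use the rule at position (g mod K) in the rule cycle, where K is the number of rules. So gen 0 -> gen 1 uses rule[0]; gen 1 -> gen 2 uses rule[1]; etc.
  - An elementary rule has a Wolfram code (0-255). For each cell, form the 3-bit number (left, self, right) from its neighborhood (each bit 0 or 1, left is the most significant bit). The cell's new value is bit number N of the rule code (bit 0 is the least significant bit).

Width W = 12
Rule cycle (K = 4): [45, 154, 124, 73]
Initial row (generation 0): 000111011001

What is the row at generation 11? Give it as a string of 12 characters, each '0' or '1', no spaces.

Answer: 110001011011

Derivation:
Gen 0: 000111011001
Gen 1 (rule 45): 110100110001
Gen 2 (rule 154): 100011101010
Gen 3 (rule 124): 110010111111
Gen 4 (rule 73): 110000100001
Gen 5 (rule 45): 100110101101
Gen 6 (rule 154): 011100001000
Gen 7 (rule 124): 010110001100
Gen 8 (rule 73): 000110101101
Gen 9 (rule 45): 110101111011
Gen 10 (rule 154): 100001110010
Gen 11 (rule 124): 110001011011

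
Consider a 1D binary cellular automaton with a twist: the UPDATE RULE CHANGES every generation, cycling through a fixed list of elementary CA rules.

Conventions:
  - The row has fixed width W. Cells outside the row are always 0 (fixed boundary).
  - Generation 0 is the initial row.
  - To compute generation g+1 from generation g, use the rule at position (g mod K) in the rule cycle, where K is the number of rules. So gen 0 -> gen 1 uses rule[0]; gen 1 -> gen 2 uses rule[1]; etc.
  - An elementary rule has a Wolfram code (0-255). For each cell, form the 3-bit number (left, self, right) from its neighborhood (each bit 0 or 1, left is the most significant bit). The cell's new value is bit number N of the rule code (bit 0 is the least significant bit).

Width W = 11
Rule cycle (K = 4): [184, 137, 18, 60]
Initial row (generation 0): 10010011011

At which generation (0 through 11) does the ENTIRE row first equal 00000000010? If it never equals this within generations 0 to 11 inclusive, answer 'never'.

Gen 0: 10010011011
Gen 1 (rule 184): 01001010110
Gen 2 (rule 137): 00000000100
Gen 3 (rule 18): 00000001010
Gen 4 (rule 60): 00000001111
Gen 5 (rule 184): 00000001110
Gen 6 (rule 137): 11111101100
Gen 7 (rule 18): 00000000010
Gen 8 (rule 60): 00000000011
Gen 9 (rule 184): 00000000010
Gen 10 (rule 137): 11111111000
Gen 11 (rule 18): 00000000100

Answer: 7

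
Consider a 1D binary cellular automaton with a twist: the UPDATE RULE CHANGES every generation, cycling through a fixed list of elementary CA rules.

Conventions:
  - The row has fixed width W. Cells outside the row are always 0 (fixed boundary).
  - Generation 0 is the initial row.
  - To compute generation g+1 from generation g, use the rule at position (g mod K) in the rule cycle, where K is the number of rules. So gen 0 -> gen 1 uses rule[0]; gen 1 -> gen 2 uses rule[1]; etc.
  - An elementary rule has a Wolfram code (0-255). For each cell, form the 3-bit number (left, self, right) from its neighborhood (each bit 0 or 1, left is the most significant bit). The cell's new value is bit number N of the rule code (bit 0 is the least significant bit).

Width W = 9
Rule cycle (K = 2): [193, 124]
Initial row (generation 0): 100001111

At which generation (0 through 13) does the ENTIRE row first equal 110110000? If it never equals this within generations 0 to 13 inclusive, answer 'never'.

Answer: 10

Derivation:
Gen 0: 100001111
Gen 1 (rule 193): 001100111
Gen 2 (rule 124): 001110101
Gen 3 (rule 193): 100110000
Gen 4 (rule 124): 110111000
Gen 5 (rule 193): 010011011
Gen 6 (rule 124): 011011111
Gen 7 (rule 193): 001001111
Gen 8 (rule 124): 001101001
Gen 9 (rule 193): 100100000
Gen 10 (rule 124): 110110000
Gen 11 (rule 193): 010010111
Gen 12 (rule 124): 011011101
Gen 13 (rule 193): 001001100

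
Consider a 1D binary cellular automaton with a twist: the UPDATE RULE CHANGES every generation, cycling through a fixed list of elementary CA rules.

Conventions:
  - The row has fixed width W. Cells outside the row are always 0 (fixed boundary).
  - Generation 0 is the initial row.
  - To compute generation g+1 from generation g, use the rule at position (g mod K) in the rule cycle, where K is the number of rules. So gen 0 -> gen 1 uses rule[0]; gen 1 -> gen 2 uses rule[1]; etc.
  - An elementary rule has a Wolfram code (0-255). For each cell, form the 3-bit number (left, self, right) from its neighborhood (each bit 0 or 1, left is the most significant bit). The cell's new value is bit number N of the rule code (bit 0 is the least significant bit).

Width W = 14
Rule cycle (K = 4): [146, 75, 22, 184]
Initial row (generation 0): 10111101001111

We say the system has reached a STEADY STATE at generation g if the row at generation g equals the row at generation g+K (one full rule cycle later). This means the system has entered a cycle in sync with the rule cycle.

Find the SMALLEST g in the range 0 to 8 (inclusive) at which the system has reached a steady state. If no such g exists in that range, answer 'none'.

Gen 0: 10111101001111
Gen 1 (rule 146): 00011000110110
Gen 2 (rule 75): 11111011110110
Gen 3 (rule 22): 00000000000001
Gen 4 (rule 184): 00000000000000
Gen 5 (rule 146): 00000000000000
Gen 6 (rule 75): 11111111111111
Gen 7 (rule 22): 00000000000000
Gen 8 (rule 184): 00000000000000
Gen 9 (rule 146): 00000000000000
Gen 10 (rule 75): 11111111111111
Gen 11 (rule 22): 00000000000000
Gen 12 (rule 184): 00000000000000

Answer: 4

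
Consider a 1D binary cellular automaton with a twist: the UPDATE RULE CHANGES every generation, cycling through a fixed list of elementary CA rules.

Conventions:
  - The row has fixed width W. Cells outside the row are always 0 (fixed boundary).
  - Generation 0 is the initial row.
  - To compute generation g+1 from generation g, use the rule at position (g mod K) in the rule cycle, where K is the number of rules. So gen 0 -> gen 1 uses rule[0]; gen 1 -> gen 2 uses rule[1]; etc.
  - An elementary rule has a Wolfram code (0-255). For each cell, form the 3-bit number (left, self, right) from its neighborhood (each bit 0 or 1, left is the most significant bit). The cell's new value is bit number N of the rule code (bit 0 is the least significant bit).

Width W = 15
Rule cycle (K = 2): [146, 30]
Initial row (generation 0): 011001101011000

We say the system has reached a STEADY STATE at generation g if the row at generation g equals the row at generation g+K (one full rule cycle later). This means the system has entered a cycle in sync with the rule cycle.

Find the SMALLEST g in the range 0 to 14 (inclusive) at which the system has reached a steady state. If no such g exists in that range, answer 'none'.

Answer: none

Derivation:
Gen 0: 011001101011000
Gen 1 (rule 146): 100110000000100
Gen 2 (rule 30): 111101000001110
Gen 3 (rule 146): 011000100010101
Gen 4 (rule 30): 110101110110101
Gen 5 (rule 146): 000000100000000
Gen 6 (rule 30): 000001110000000
Gen 7 (rule 146): 000010101000000
Gen 8 (rule 30): 000110101100000
Gen 9 (rule 146): 001000000010000
Gen 10 (rule 30): 011100000111000
Gen 11 (rule 146): 101010001010100
Gen 12 (rule 30): 101011011010110
Gen 13 (rule 146): 000000000000001
Gen 14 (rule 30): 000000000000011
Gen 15 (rule 146): 000000000000100
Gen 16 (rule 30): 000000000001110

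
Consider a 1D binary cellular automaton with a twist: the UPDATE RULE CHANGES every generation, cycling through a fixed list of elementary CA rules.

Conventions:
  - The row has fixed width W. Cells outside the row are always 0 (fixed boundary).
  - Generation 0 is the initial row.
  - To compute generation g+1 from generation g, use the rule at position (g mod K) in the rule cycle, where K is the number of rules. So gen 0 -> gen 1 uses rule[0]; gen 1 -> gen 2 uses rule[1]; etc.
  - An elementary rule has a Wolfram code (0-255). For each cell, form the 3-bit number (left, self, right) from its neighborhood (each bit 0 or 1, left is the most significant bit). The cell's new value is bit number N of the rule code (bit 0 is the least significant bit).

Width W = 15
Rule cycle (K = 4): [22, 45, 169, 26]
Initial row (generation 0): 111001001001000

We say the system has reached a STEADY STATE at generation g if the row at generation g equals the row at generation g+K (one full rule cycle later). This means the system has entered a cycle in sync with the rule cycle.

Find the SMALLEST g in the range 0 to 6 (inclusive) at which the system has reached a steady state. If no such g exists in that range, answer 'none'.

Answer: none

Derivation:
Gen 0: 111001001001000
Gen 1 (rule 22): 000111111111100
Gen 2 (rule 45): 110100000000001
Gen 3 (rule 169): 101001111111100
Gen 4 (rule 26): 000111000000010
Gen 5 (rule 22): 001000100000111
Gen 6 (rule 45): 101010101110100
Gen 7 (rule 169): 010101011101001
Gen 8 (rule 26): 100000010000110
Gen 9 (rule 22): 110000111001001
Gen 10 (rule 45): 100110100001001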